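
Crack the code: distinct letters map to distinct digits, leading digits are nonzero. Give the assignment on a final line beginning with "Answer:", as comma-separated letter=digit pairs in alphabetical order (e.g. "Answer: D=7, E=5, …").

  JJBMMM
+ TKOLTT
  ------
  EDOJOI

Step 1. [col 1: M + T ≡ I (mod 10)] no forcing yet in column 1 (carry-in 0); I=1 is free and consistent — try it, so I=1.
Step 2. [col 1: M + T ≡ I (mod 10)] several values work for T in column 1 (M + T ≡ I (mod 10), carry-in 0); try T=4. So T=4.
Step 3. [col 1: M + T ≡ I (mod 10)] in column 1 we have M+T≡I with carry-in 0; given T=4, I=1 and digits 1,4 already taken and all letters distinct, that pins M to 7. So M=7.
Step 4. [col 2: M + T ≡ O (mod 10)] column 2 reads M+T+carry(1)=O with M=7, T=4; with digits 1,4,7 already taken and all letters distinct, the only value for O is 2, so O=2.
Step 5. [col 3: M + L ≡ J (mod 10)] no forcing yet in column 3 (carry-in 1); J=3 is free and consistent — try it, so J=3.
Step 6. [col 3: M + L ≡ J (mod 10)] in column 3 we have M+L≡J with carry-in 1; given M=7, J=3 and digits 1,2,3,4,7 already taken and all letters distinct, that pins L to 5. So L=5.
Step 7. [col 4: B + O ≡ O (mod 10)] from column 4 (O=2, carry-in 1, digits 1,2,3,4,5,7 already taken and all letters distinct): B must equal 9 ⇒ B=9.
Step 8. [col 5: J + K ≡ D (mod 10)] column 5: given J=3, carry-in 1, and digits 1,2,3,4,5,7,9 already taken and all letters distinct, J+K≡D (mod 10) forces K=6, so K=6.
Step 9. [col 5: J + K ≡ D (mod 10)] column 5 reads J+K+carry(1)=D with J=3, K=6; with digits 1,2,3,4,5,6,7,9 already taken and all letters distinct, the only value for D is 0. So D=0.
Step 10. [col 6: J + T ≡ E (mod 10)] column 6 reads J+T+carry(1)=E with J=3, T=4; with digits 0,1,2,3,4,5,6,7,9 already taken and all letters distinct, the only value for E is 8, so E=8.

Answer: B=9, D=0, E=8, I=1, J=3, K=6, L=5, M=7, O=2, T=4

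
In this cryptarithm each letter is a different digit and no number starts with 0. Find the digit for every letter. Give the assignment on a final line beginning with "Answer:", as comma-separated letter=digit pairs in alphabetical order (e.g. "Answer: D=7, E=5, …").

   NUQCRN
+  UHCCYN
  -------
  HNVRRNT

Step 1. [col 1: N + N ≡ T (mod 10)] several values work for N in column 1 (N + N ≡ T (mod 10), carry-in 0); try N=6, so N=6.
Step 2. [H] adding two 6-digit numbers gives at most 6+1 digits, and here it does — H is that final carry and must be 1. So H=1.
Step 3. [col 1: N + N ≡ T (mod 10)] column 1 reads N+N+carry(0)=T with N=6; with digits 1,6 already taken and all letters distinct, the only value for T is 2 ⇒ T=2.
Step 4. [col 2: R + Y ≡ N (mod 10)] R=7 is one option consistent with column 2 (R + Y ≡ N (mod 10), carry-in 1) — take it, so R=7.
Step 5. [col 2: R + Y ≡ N (mod 10)] from column 2 (R=7, N=6, carry-in 1, digits 1,2,6,7 already taken and all letters distinct): Y must equal 8 ⇒ Y=8.
Step 6. [col 3: C + C ≡ R (mod 10)] in column 3 we have C+C≡R with carry-in 1; given R=7 and digits 1,2,6,7,8 already taken and all letters distinct, that pins C to 3 ⇒ C=3.
Step 7. [col 4: Q + C ≡ R (mod 10)] column 4 reads Q+C+carry(0)=R with C=3, R=7; with digits 1,2,3,6,7,8 already taken and all letters distinct, the only value for Q is 4, so Q=4.
Step 8. [col 5: U + H ≡ V (mod 10)] column 5 reads U+H+carry(0)=V with H=1; with digits 1,2,3,4,6,7,8 already taken and all letters distinct, the only value for U is 9 ⇒ U=9.
Step 9. [col 5: U + H ≡ V (mod 10)] column 5 reads U+H+carry(0)=V with U=9, H=1; with digits 1,2,3,4,6,7,8,9 already taken and all letters distinct, the only value for V is 0, so V=0.

Answer: C=3, H=1, N=6, Q=4, R=7, T=2, U=9, V=0, Y=8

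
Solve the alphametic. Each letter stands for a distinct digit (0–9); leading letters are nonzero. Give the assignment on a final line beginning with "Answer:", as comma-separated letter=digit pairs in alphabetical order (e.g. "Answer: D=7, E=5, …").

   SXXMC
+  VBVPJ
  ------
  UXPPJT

Step 1. [col 1: C + J ≡ T (mod 10)] several values work for T in column 1 (C + J ≡ T (mod 10), carry-in 0); try T=2 ⇒ T=2.
Step 2. [col 1: C + J ≡ T (mod 10)] C=3 is one option consistent with column 1 (C + J ≡ T (mod 10), carry-in 0) — take it, so C=3.
Step 3. [U] adding two 5-digit numbers gives at most 5+1 digits, and here it does — U is that final carry and must be 1 ⇒ U=1.
Step 4. [col 1: C + J ≡ T (mod 10)] column 1 reads C+J+carry(0)=T with C=3, T=2; with digits 1,2,3 already taken and all letters distinct, the only value for J is 9. So J=9.
Step 5. [col 2: M + P ≡ J (mod 10)] P=0 is one option consistent with column 2 (M + P ≡ J (mod 10), carry-in 1) — take it ⇒ P=0.
Step 6. [col 2: M + P ≡ J (mod 10)] in column 2 we have M+P≡J with carry-in 1; given P=0, J=9 and digits 0,1,2,3,9 already taken and all letters distinct, that pins M to 8, so M=8.
Step 7. [col 3: X + V ≡ P (mod 10)] column 3 (X + V ≡ P (mod 10), carry-in 0) doesn't pin V yet; pick V=6 and continue ⇒ V=6.
Step 8. [col 3: X + V ≡ P (mod 10)] in column 3 we have X+V≡P with carry-in 0; given V=6, P=0 and digits 0,1,2,3,6,8,9 already taken and all letters distinct, that pins X to 4, so X=4.
Step 9. [col 4: X + B ≡ P (mod 10)] column 4: given X=4, P=0, carry-in 1, and digits 0,1,2,3,4,6,8,9 already taken and all letters distinct, X+B≡P (mod 10) forces B=5, so B=5.
Step 10. [col 5: S + V ≡ X (mod 10)] column 5: given V=6, X=4, carry-in 1, and digits 0,1,2,3,4,5,6,8,9 already taken and all letters distinct, S+V≡X (mod 10) forces S=7 ⇒ S=7.

Answer: B=5, C=3, J=9, M=8, P=0, S=7, T=2, U=1, V=6, X=4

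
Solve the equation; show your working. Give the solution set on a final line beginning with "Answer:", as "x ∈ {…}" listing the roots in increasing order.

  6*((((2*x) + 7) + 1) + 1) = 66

Step 1. [6*((((2*x) + 7) + 1) + 1) = 66] 6 out front; divide by 6, so div: (((2*x) + 7) + 1) + 1 = 11.
Step 2. [(((2*x) + 7) + 1) + 1 = 11] 1 comes off first (subtract 1) ⇒ sub: ((2*x) + 7) + 1 = 10.
Step 3. [((2*x) + 7) + 1 = 10] subtract 1: x sits inside (… + 1). So sub: (2*x) + 7 = 9.
Step 4. [(2*x) + 7 = 9] peel the +7: subtract 7 from each side, so sub: 2*x = 2.
Step 5. [2*x = 2] 2·(inner) — divide through by 2, so div: x = 1.

Answer: x ∈ {1}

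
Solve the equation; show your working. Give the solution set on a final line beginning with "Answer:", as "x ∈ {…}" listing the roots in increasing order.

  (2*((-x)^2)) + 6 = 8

Step 1. [(2*((-x)^2)) + 6 = 8] 2 | LHS and 2 | 8: pull 2 out, so factor: ((-x)^2) + 3 = 4.
Step 2. [((-x)^2) + 3 = 4] 3 comes off first (subtract 3), so sub: (-x)^2 = 1.
Step 3. [(-x)^2 = 1] LHS squared, RHS 1 ≥ 0: apply √ (±), so sqrt: -x = 1 or -1.
Step 4. [-x = 1 or -1] flip signs both sides. So neg: x = -1 or 1.

Answer: x ∈ {-1, 1}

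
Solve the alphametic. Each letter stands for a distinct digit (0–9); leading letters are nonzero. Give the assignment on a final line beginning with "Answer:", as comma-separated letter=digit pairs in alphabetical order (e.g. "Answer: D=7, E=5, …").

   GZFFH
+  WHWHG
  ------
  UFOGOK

Step 1. [col 1: H + G ≡ K (mod 10)] K=0 is one option consistent with column 1 (H + G ≡ K (mod 10), carry-in 0) — take it. So K=0.
Step 2. [U] adding two 5-digit numbers gives at most 5+1 digits, and here it does — U is that final carry and must be 1. So U=1.
Step 3. [col 1: H + G ≡ K (mod 10)] no forcing yet in column 1 (carry-in 0); G=8 is free and consistent — try it, so G=8.
Step 4. [col 1: H + G ≡ K (mod 10)] column 1 reads H+G+carry(0)=K with G=8, K=0; with digits 0,1,8 already taken and all letters distinct, the only value for H is 2. So H=2.
Step 5. [col 2: F + H ≡ O (mod 10)] O=6 is one option consistent with column 2 (F + H ≡ O (mod 10), carry-in 1) — take it ⇒ O=6.
Step 6. [col 2: F + H ≡ O (mod 10)] column 2: given H=2, O=6, carry-in 1, and digits 0,1,2,6,8 already taken and all letters distinct, F+H≡O (mod 10) forces F=3, so F=3.
Step 7. [col 3: F + W ≡ G (mod 10)] column 3: given F=3, G=8, carry-in 0, and digits 0,1,2,3,6,8 already taken and all letters distinct, F+W≡G (mod 10) forces W=5, so W=5.
Step 8. [col 4: Z + H ≡ O (mod 10)] column 4 reads Z+H+carry(0)=O with H=2, O=6; with digits 0,1,2,3,5,6,8 already taken and all letters distinct, the only value for Z is 4, so Z=4.

Answer: F=3, G=8, H=2, K=0, O=6, U=1, W=5, Z=4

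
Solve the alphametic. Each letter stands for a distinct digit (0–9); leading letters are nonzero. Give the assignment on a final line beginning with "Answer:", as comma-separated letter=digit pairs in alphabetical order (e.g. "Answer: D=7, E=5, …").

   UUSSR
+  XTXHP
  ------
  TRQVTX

Step 1. [col 1: R + P ≡ X (mod 10)] R=3 is one option consistent with column 1 (R + P ≡ X (mod 10), carry-in 0) — take it ⇒ R=3.
Step 2. [col 1: R + P ≡ X (mod 10)] several values work for P in column 1 (R + P ≡ X (mod 10), carry-in 0); try P=4, so P=4.
Step 3. [col 1: R + P ≡ X (mod 10)] column 1 reads R+P+carry(0)=X with R=3, P=4; with digits 3,4 already taken and all letters distinct, the only value for X is 7 ⇒ X=7.
Step 4. [col 2: S + H ≡ T (mod 10)] H=9 is one option consistent with column 2 (S + H ≡ T (mod 10), carry-in 0) — take it ⇒ H=9.
Step 5. [col 2: S + H ≡ T (mod 10)] several values work for T in column 2 (S + H ≡ T (mod 10), carry-in 0); try T=1 ⇒ T=1.
Step 6. [col 2: S + H ≡ T (mod 10)] column 2 reads S+H+carry(0)=T with H=9, T=1; with digits 1,3,4,7,9 already taken and all letters distinct, the only value for S is 2. So S=2.
Step 7. [col 3: S + X ≡ V (mod 10)] column 3: given S=2, X=7, carry-in 1, and digits 1,2,3,4,7,9 already taken and all letters distinct, S+X≡V (mod 10) forces V=0, so V=0.
Step 8. [col 4: U + T ≡ Q (mod 10)] column 4: given T=1, carry-in 1, and digits 0,1,2,3,4,7,9 already taken and all letters distinct, U+T≡Q (mod 10) forces Q=8 ⇒ Q=8.
Step 9. [col 4: U + T ≡ Q (mod 10)] column 4: given T=1, Q=8, carry-in 1, and digits 0,1,2,3,4,7,8,9 already taken and all letters distinct, U+T≡Q (mod 10) forces U=6 ⇒ U=6.

Answer: H=9, P=4, Q=8, R=3, S=2, T=1, U=6, V=0, X=7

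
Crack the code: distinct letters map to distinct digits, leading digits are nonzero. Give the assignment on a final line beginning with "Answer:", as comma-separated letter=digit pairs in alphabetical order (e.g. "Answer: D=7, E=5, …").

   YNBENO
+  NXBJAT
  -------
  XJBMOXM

Step 1. [col 1: O + T ≡ M (mod 10)] no forcing yet in column 1 (carry-in 0); M=8 is free and consistent — try it ⇒ M=8.
Step 2. [X] X is the leading digit of a 7-digit sum of two 6-digit numbers; the final carry is exactly 1. So X=1.
Step 3. [col 1: O + T ≡ M (mod 10)] O=6 is one option consistent with column 1 (O + T ≡ M (mod 10), carry-in 0) — take it ⇒ O=6.
Step 4. [col 1: O + T ≡ M (mod 10)] column 1: given O=6, M=8, carry-in 0, and digits 1,6,8 already taken and all letters distinct, O+T≡M (mod 10) forces T=2, so T=2.
Step 5. [col 2: N + A ≡ X (mod 10)] several values work for N in column 2 (N + A ≡ X (mod 10), carry-in 0); try N=7 ⇒ N=7.
Step 6. [col 2: N + A ≡ X (mod 10)] column 2: given N=7, X=1, carry-in 0, and digits 1,2,6,7,8 already taken and all letters distinct, N+A≡X (mod 10) forces A=4 ⇒ A=4.
Step 7. [col 3: E + J ≡ O (mod 10)] several values work for E in column 3 (E + J ≡ O (mod 10), carry-in 1); try E=5, so E=5.
Step 8. [col 3: E + J ≡ O (mod 10)] column 3: given E=5, O=6, carry-in 1, and digits 1,2,4,5,6,7,8 already taken and all letters distinct, E+J≡O (mod 10) forces J=0. So J=0.
Step 9. [col 4: B + B ≡ M (mod 10)] in column 4 we have B+B≡M with carry-in 0; given M=8 and digits 0,1,2,4,5,6,7,8 already taken and all letters distinct, that pins B to 9, so B=9.
Step 10. [col 6: Y + N ≡ J (mod 10)] column 6: given N=7, J=0, carry-in 0, and digits 0,1,2,4,5,6,7,8,9 already taken and all letters distinct, Y+N≡J (mod 10) forces Y=3 ⇒ Y=3.

Answer: A=4, B=9, E=5, J=0, M=8, N=7, O=6, T=2, X=1, Y=3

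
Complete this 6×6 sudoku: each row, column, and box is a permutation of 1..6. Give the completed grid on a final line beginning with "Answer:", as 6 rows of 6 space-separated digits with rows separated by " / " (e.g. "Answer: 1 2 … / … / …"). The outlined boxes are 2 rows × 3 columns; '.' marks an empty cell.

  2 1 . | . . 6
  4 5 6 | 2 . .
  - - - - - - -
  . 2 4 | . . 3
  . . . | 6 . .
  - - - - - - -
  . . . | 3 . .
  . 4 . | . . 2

Step 1. [r3c1∈{1,5,6}] r3c1 is the only open cell in row 3 admitting 6 ⇒ r3c1=6.
Step 2. [r6c5∈{1,5,6}] r6c5 is the only open cell in row 6 admitting 6, so r6c5=6.
Step 3. [r4c5∈{1,2,4,5}] 2 has one home in row 4: r4c5. So r4c5=2.
Step 4. [r4c6∈{1,4,5}] 4 has one home in row 4: r4c6 ⇒ r4c6=4.
Step 5. [r5c6∈{1,5}] across col 6, 5 lands solely at r5c6, so r5c6=5.
Step 6. [r5c1∈{1}] r5c1 is down to just 1. So r5c1=1.
Step 7. [r1c3∈{3}] r1c3 has the single candidate 3. So r1c3=3.
Step 8. [r6c3∈{5}] r6c3 is down to just 5. So r6c3=5.
Step 9. [r1c4∈{4,5}] in col 4, 4 fits only at r1c4, so r1c4=4.
Step 10. [r3c4∈{1,5}] col 4 places 5 nowhere but r3c4 ⇒ r3c4=5.
Step 11. [r2c6∈{1}] r2c6 is down to just 1 ⇒ r2c6=1.
Step 12. [r6c1∈{3}] r6c1 has the single candidate 3, so r6c1=3.
Step 13. [r4c3∈{1}] nothing but 1 survives at r4c3. So r4c3=1.
Step 14. [r4c2∈{3}] only 3 remains possible at r4c2 ⇒ r4c2=3.
Step 15. [r6c4∈{1}] nothing but 1 survives at r6c4, so r6c4=1.
Step 16. [r4c1∈{5}] r4c1 is down to just 5 ⇒ r4c1=5.
Step 17. [r1c5∈{5}] nothing but 5 survives at r1c5 ⇒ r1c5=5.
Step 18. [r2c5∈{3}] only 3 remains possible at r2c5, so r2c5=3.
Step 19. [r5c3∈{2}] only 2 remains possible at r5c3. So r5c3=2.
Step 20. [r5c2∈{6}] nothing but 6 survives at r5c2 ⇒ r5c2=6.
Step 21. [r3c5∈{1}] r3c5 is down to just 1 ⇒ r3c5=1.
Step 22. [r5c5∈{4}] only 4 remains possible at r5c5 ⇒ r5c5=4.

Answer: 2 1 3 4 5 6 / 4 5 6 2 3 1 / 6 2 4 5 1 3 / 5 3 1 6 2 4 / 1 6 2 3 4 5 / 3 4 5 1 6 2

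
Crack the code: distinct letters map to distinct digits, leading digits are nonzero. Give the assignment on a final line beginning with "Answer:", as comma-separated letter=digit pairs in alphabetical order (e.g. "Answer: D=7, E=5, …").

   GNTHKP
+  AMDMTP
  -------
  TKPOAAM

Step 1. [col 1: P + P ≡ M (mod 10)] M=6 is one option consistent with column 1 (P + P ≡ M (mod 10), carry-in 0) — take it ⇒ M=6.
Step 2. [T] adding two 6-digit numbers gives at most 6+1 digits, and here it does — T is that final carry and must be 1, so T=1.
Step 3. [col 1: P + P ≡ M (mod 10)] P=3 is one option consistent with column 1 (P + P ≡ M (mod 10), carry-in 0) — take it ⇒ P=3.
Step 4. [col 2: K + T ≡ A (mod 10)] no forcing yet in column 2 (carry-in 0); K=4 is free and consistent — try it ⇒ K=4.
Step 5. [col 2: K + T ≡ A (mod 10)] column 2: given K=4, T=1, carry-in 0, and digits 1,3,4,6 already taken and all letters distinct, K+T≡A (mod 10) forces A=5. So A=5.
Step 6. [col 3: H + M ≡ A (mod 10)] column 3 reads H+M+carry(0)=A with M=6, A=5; with digits 1,3,4,5,6 already taken and all letters distinct, the only value for H is 9, so H=9.
Step 7. [col 4: T + D ≡ O (mod 10)] several values work for O in column 4 (T + D ≡ O (mod 10), carry-in 1); try O=2. So O=2.
Step 8. [col 4: T + D ≡ O (mod 10)] column 4 reads T+D+carry(1)=O with T=1, O=2; with digits 1,2,3,4,5,6,9 already taken and all letters distinct, the only value for D is 0 ⇒ D=0.
Step 9. [col 5: N + M ≡ P (mod 10)] from column 5 (M=6, P=3, carry-in 0, digits 0,1,2,3,4,5,6,9 already taken and all letters distinct): N must equal 7. So N=7.
Step 10. [col 6: G + A ≡ K (mod 10)] column 6 reads G+A+carry(1)=K with A=5, K=4; with digits 0,1,2,3,4,5,6,7,9 already taken and all letters distinct, the only value for G is 8. So G=8.

Answer: A=5, D=0, G=8, H=9, K=4, M=6, N=7, O=2, P=3, T=1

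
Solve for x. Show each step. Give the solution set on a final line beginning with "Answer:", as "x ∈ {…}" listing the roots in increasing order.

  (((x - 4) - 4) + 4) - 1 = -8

Step 1. [(((x - 4) - 4) + 4) - 1 = -8] peel the -1: add 1 from each side. So sub: ((x - 4) - 4) + 4 = -7.
Step 2. [((x - 4) - 4) + 4 = -7] 4 comes off first (subtract 4) ⇒ sub: (x - 4) - 4 = -11.
Step 3. [(x - 4) - 4 = -11] add 4: x sits inside (… - 4), so sub: x - 4 = -7.
Step 4. [x - 4 = -7] add 4: x sits inside (… - 4) ⇒ sub: x = -3.

Answer: x ∈ {-3}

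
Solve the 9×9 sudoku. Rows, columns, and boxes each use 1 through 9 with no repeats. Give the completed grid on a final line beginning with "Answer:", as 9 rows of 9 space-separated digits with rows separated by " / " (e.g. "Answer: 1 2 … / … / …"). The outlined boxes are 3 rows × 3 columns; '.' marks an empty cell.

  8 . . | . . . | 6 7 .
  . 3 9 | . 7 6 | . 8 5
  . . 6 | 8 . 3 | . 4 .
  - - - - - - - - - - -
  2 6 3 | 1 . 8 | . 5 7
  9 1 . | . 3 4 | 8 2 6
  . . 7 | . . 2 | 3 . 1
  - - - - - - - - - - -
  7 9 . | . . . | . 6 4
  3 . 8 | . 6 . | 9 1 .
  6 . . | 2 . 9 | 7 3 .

Step 1. [r5c3∈{5}] only 5 remains possible at r5c3. So r5c3=5.
Step 2. [r2c7∈{1,2}] across row 2, 2 lands solely at r2c7, so r2c7=2.
Step 3. [r4c5∈{9}] r4c5 is down to just 9 ⇒ r4c5=9.
Step 4. [r6c5∈{5}] only 5 remains possible at r6c5 ⇒ r6c5=5.
Step 5. [r9c2∈{4,5}] in row 9, 5 fits only at r9c2, so r9c2=5.
Step 6. [r2c4∈{4}] nothing but 4 survives at r2c4. So r2c4=4.
Step 7. [r8c2∈{2,4}] 4 has one home in row 8: r8c2, so r8c2=4.
Step 8. [r9c3∈{1}] r9c3's peers cover all but 1. So r9c3=1.
Step 9. [r1c2∈{2}] r1c2's peers cover all but 2 ⇒ r1c2=2.
Step 10. [r1c5∈{1}] r1c5 has the single candidate 1 ⇒ r1c5=1.
Step 11. [r1c6∈{5}] r1c6 is down to just 5 ⇒ r1c6=5.
Step 12. [r8c4∈{5,7}] row 8 places 5 nowhere but r8c4. So r8c4=5.
Step 13. [r2c1∈{1}] nothing but 1 survives at r2c1, so r2c1=1.
Step 14. [r9c5∈{4,8}] row 9 places 4 nowhere but r9c5 ⇒ r9c5=4.
Step 15. [r3c9∈{9}] only 9 remains possible at r3c9, so r3c9=9.
Step 16. [r3c1∈{5}] nothing but 5 survives at r3c1 ⇒ r3c1=5.
Step 17. [r6c8∈{9}] nothing but 9 survives at r6c8. So r6c8=9.
Step 18. [r6c2∈{8}] r6c2 has the single candidate 8 ⇒ r6c2=8.
Step 19. [r6c4∈{6}] r6c4 is down to just 6 ⇒ r6c4=6.
Step 20. [r3c5∈{2}] nothing but 2 survives at r3c5. So r3c5=2.
Step 21. [r1c9∈{3}] r1c9 has the single candidate 3, so r1c9=3.
Step 22. [r7c7∈{5}] nothing but 5 survives at r7c7. So r7c7=5.
Step 23. [r7c6∈{1}] r7c6's peers cover all but 1, so r7c6=1.
Step 24. [r1c4∈{9}] nothing but 9 survives at r1c4, so r1c4=9.
Step 25. [r3c7∈{1}] only 1 remains possible at r3c7, so r3c7=1.
Step 26. [r6c1∈{4}] r6c1 has the single candidate 4, so r6c1=4.
Step 27. [r5c4∈{7}] r5c4 has the single candidate 7, so r5c4=7.
Step 28. [r4c7∈{4}] only 4 remains possible at r4c7, so r4c7=4.
Step 29. [r8c6∈{7}] r8c6's peers cover all but 7, so r8c6=7.
Step 30. [r7c3∈{2}] only 2 remains possible at r7c3 ⇒ r7c3=2.
Step 31. [r7c5∈{8}] r7c5's peers cover all but 8 ⇒ r7c5=8.
Step 32. [r7c4∈{3}] r7c4's peers cover all but 3. So r7c4=3.
Step 33. [r3c2∈{7}] r3c2 has the single candidate 7, so r3c2=7.
Step 34. [r1c3∈{4}] r1c3's peers cover all but 4 ⇒ r1c3=4.
Step 35. [r8c9∈{2}] only 2 remains possible at r8c9. So r8c9=2.
Step 36. [r9c9∈{8}] nothing but 8 survives at r9c9, so r9c9=8.

Answer: 8 2 4 9 1 5 6 7 3 / 1 3 9 4 7 6 2 8 5 / 5 7 6 8 2 3 1 4 9 / 2 6 3 1 9 8 4 5 7 / 9 1 5 7 3 4 8 2 6 / 4 8 7 6 5 2 3 9 1 / 7 9 2 3 8 1 5 6 4 / 3 4 8 5 6 7 9 1 2 / 6 5 1 2 4 9 7 3 8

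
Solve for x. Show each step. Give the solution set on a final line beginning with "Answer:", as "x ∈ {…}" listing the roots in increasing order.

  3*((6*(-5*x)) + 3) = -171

Step 1. [3*((6*(-5*x)) + 3) = -171] divide by the outer 3, so div: (6*(-5*x)) + 3 = -57.
Step 2. [(6*(-5*x)) + 3 = -57] +3 is outermost — subtract 3 both sides ⇒ sub: 6*(-5*x) = -60.
Step 3. [6*(-5*x) = -60] 6 out front; divide by 6 ⇒ div: -5*x = -10.
Step 4. [-5*x = -10] -5 out front; divide by -5. So div: x = 2.

Answer: x ∈ {2}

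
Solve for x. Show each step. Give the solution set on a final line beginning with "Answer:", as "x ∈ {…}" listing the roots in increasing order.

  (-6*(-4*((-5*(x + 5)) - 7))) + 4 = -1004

Step 1. [(-6*(-4*((-5*(x + 5)) - 7))) + 4 = -1004] +4 is outermost — subtract 4 both sides. So sub: -6*(-4*((-5*(x + 5)) - 7)) = -1008.
Step 2. [-6*(-4*((-5*(x + 5)) - 7)) = -1008] LHS = -6·(…); ÷-6 both sides, so div: -4*((-5*(x + 5)) - 7) = 168.
Step 3. [-4*((-5*(x + 5)) - 7) = 168] -4 out front; divide by -4. So div: (-5*(x + 5)) - 7 = -42.
Step 4. [(-5*(x + 5)) - 7 = -42] the outer -7 inverts by adding 7. So sub: -5*(x + 5) = -35.
Step 5. [-5*(x + 5) = -35] leading coefficient -5: divide by -5 ⇒ div: x + 5 = 7.
Step 6. [x + 5 = 7] subtract 5: x sits inside (… + 5). So sub: x = 2.

Answer: x ∈ {2}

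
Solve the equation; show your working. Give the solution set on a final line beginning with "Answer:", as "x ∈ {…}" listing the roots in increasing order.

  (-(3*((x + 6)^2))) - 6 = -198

Step 1. [(-(3*((x + 6)^2))) - 6 = -198] the outer -6 inverts by adding 6 ⇒ sub: -(3*((x + 6)^2)) = -192.
Step 2. [-(3*((x + 6)^2)) = -192] leading − — multiply by −1, so neg: 3*((x + 6)^2) = 192.
Step 3. [3*((x + 6)^2) = 192] LHS = 3·(…); ÷3 both sides, so div: (x + 6)^2 = 64.
Step 4. [(x + 6)^2 = 64] LHS squared, RHS 64 ≥ 0: apply √ (±), so sqrt: x + 6 = 8 or -8.
Step 5. [x + 6 = 8 or -8] +6 is outermost — subtract 6 both sides ⇒ sub: x = 2 or -14.

Answer: x ∈ {-14, 2}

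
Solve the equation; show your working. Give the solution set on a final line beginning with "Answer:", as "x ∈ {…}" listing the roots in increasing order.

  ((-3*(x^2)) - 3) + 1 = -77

Step 1. [((-3*(x^2)) - 3) + 1 = -77] +1 is outermost — subtract 1 both sides ⇒ sub: (-3*(x^2)) - 3 = -78.
Step 2. [(-3*(x^2)) - 3 = -78] peel the -3: add 3 from each side, so sub: -3*(x^2) = -75.
Step 3. [-3*(x^2) = -75] -3·(inner) — divide through by -3 ⇒ div: x^2 = 25.
Step 4. [x^2 = 25] √ both sides: 25 ≥ 0 gives two branches ⇒ sqrt: x = 5 or -5.

Answer: x ∈ {-5, 5}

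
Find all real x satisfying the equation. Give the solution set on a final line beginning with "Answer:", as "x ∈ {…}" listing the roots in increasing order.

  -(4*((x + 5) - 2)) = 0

Step 1. [-(4*((x + 5) - 2)) = 0] flip signs both sides, so neg: 4*((x + 5) - 2) = 0.
Step 2. [4*((x + 5) - 2) = 0] divide by the outer 4 ⇒ div: (x + 5) - 2 = 0.
Step 3. [(x + 5) - 2 = 0] peel the -2: add 2 from each side, so sub: x + 5 = 2.
Step 4. [x + 5 = 2] subtract 5: x sits inside (… + 5). So sub: x = -3.

Answer: x ∈ {-3}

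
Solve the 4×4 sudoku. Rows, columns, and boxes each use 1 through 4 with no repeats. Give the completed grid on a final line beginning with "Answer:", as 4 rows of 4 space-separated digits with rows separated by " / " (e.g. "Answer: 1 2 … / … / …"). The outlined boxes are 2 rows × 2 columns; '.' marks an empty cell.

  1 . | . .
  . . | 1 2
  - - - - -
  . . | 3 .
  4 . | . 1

Step 1. [r1c2∈{2,3,4}] r1c2 is the only open cell in row 1 admitting 2. So r1c2=2.
Step 2. [r2c2∈{3,4}] 4 has one home in row 2: r2c2. So r2c2=4.
Step 3. [r1c4∈{3,4}] across row 1, 3 lands solely at r1c4. So r1c4=3.
Step 4. [r3c2∈{1}] r3c2's peers cover all but 1, so r3c2=1.
Step 5. [r2c1∈{3}] only 3 remains possible at r2c1 ⇒ r2c1=3.
Step 6. [r4c3∈{2}] only 2 remains possible at r4c3, so r4c3=2.
Step 7. [r3c1∈{2}] r3c1 is down to just 2. So r3c1=2.
Step 8. [r4c2∈{3}] r4c2 is down to just 3, so r4c2=3.
Step 9. [r1c3∈{4}] r1c3 is down to just 4 ⇒ r1c3=4.
Step 10. [r3c4∈{4}] r3c4's peers cover all but 4, so r3c4=4.

Answer: 1 2 4 3 / 3 4 1 2 / 2 1 3 4 / 4 3 2 1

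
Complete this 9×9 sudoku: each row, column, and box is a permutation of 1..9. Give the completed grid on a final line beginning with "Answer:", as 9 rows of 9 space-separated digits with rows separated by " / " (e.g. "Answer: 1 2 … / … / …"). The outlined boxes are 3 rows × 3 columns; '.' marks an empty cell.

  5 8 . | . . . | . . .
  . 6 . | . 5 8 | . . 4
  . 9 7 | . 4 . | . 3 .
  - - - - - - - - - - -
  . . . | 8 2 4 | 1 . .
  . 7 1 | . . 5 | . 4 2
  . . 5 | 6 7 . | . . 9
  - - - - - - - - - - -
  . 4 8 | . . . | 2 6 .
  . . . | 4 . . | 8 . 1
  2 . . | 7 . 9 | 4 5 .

Step 1. [r4c2∈{3}] only 3 remains possible at r4c2. So r4c2=3.
Step 2. [r1c6∈{1,2,3,6,7}] r1c6 is the only open cell in col 6 admitting 7 ⇒ r1c6=7.
Step 3. [r7c1∈{1,3,7,9}] row 7 places 9 nowhere but r7c1, so r7c1=9.
Step 4. [r1c9∈{6}] r1c9 is down to just 6 ⇒ r1c9=6.
Step 5. [r1c7∈{9}] nothing but 9 survives at r1c7 ⇒ r1c7=9.
Step 6. [r2c4∈{1,2,3,9}] across row 2, 9 lands solely at r2c4, so r2c4=9.
Step 7. [r5c4∈{3}] r5c4 has the single candidate 3. So r5c4=3.
Step 8. [r1c5∈{1,3}] 3 has one home in box 2: r1c5 ⇒ r1c5=3.
Step 9. [r8c5∈{6}] r8c5's peers cover all but 6 ⇒ r8c5=6.
Step 10. [r8c3∈{3}] r8c3 is down to just 3, so r8c3=3.
Step 11. [r7c5∈{1}] r7c5 is down to just 1, so r7c5=1.
Step 12. [r7c9∈{3,7}] across row 7, 7 lands solely at r7c9. So r7c9=7.
Step 13. [r3c1∈{1}] nothing but 1 survives at r3c1 ⇒ r3c1=1.
Step 14. [r2c8∈{1,2,7}] across row 2, 1 lands solely at r2c8. So r2c8=1.
Step 15. [r1c8∈{2}] r1c8 is down to just 2 ⇒ r1c8=2.
Step 16. [r5c1∈{6,8}] in row 5, 8 fits only at r5c1 ⇒ r5c1=8.
Step 17. [r3c9∈{5,8}] r3c9 is the only open cell in row 3 admitting 8 ⇒ r3c9=8.
Step 18. [r4c3∈{6,9}] in row 4, 9 fits only at r4c3 ⇒ r4c3=9.
Step 19. [r8c6∈{2}] r8c6 has the single candidate 2, so r8c6=2.
Step 20. [r4c1∈{6}] r4c1's peers cover all but 6. So r4c1=6.
Step 21. [r1c4∈{1}] only 1 remains possible at r1c4, so r1c4=1.
Step 22. [r7c4∈{5}] nothing but 5 survives at r7c4, so r7c4=5.
Step 23. [r8c2∈{5}] only 5 remains possible at r8c2, so r8c2=5.
Step 24. [r4c8∈{7}] nothing but 7 survives at r4c8 ⇒ r4c8=7.
Step 25. [r9c2∈{1}] only 1 remains possible at r9c2. So r9c2=1.
Step 26. [r2c1∈{3}] only 3 remains possible at r2c1, so r2c1=3.
Step 27. [r8c8∈{9}] only 9 remains possible at r8c8. So r8c8=9.
Step 28. [r6c6∈{1}] r6c6 has the single candidate 1 ⇒ r6c6=1.
Step 29. [r7c6∈{3}] nothing but 3 survives at r7c6 ⇒ r7c6=3.
Step 30. [r6c1∈{4}] r6c1 is down to just 4 ⇒ r6c1=4.
Step 31. [r9c3∈{6}] only 6 remains possible at r9c3, so r9c3=6.
Step 32. [r9c5∈{8}] r9c5 is down to just 8 ⇒ r9c5=8.
Step 33. [r1c3∈{4}] nothing but 4 survives at r1c3, so r1c3=4.
Step 34. [r5c7∈{6}] r5c7 is down to just 6 ⇒ r5c7=6.
Step 35. [r6c8∈{8}] r6c8's peers cover all but 8, so r6c8=8.
Step 36. [r6c7∈{3}] r6c7 has the single candidate 3 ⇒ r6c7=3.
Step 37. [r4c9∈{5}] r4c9's peers cover all but 5. So r4c9=5.
Step 38. [r9c9∈{3}] r9c9 has the single candidate 3, so r9c9=3.
Step 39. [r5c5∈{9}] r5c5 has the single candidate 9. So r5c5=9.
Step 40. [r8c1∈{7}] r8c1 has the single candidate 7 ⇒ r8c1=7.
Step 41. [r3c6∈{6}] nothing but 6 survives at r3c6, so r3c6=6.
Step 42. [r2c3∈{2}] nothing but 2 survives at r2c3, so r2c3=2.
Step 43. [r3c7∈{5}] r3c7 is down to just 5, so r3c7=5.
Step 44. [r2c7∈{7}] only 7 remains possible at r2c7. So r2c7=7.
Step 45. [r3c4∈{2}] only 2 remains possible at r3c4 ⇒ r3c4=2.
Step 46. [r6c2∈{2}] only 2 remains possible at r6c2 ⇒ r6c2=2.

Answer: 5 8 4 1 3 7 9 2 6 / 3 6 2 9 5 8 7 1 4 / 1 9 7 2 4 6 5 3 8 / 6 3 9 8 2 4 1 7 5 / 8 7 1 3 9 5 6 4 2 / 4 2 5 6 7 1 3 8 9 / 9 4 8 5 1 3 2 6 7 / 7 5 3 4 6 2 8 9 1 / 2 1 6 7 8 9 4 5 3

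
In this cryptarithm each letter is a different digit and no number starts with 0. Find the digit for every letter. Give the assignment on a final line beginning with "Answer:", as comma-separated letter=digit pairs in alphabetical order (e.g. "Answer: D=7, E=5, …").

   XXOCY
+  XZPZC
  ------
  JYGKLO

Step 1. [col 1: Y + C ≡ O (mod 10)] Y=5 is one option consistent with column 1 (Y + C ≡ O (mod 10), carry-in 0) — take it, so Y=5.
Step 2. [col 1: Y + C ≡ O (mod 10)] several values work for C in column 1 (Y + C ≡ O (mod 10), carry-in 0); try C=3 ⇒ C=3.
Step 3. [col 1: Y + C ≡ O (mod 10)] in column 1 we have Y+C≡O with carry-in 0; given Y=5, C=3 and digits 3,5 already taken and all letters distinct, that pins O to 8, so O=8.
Step 4. [J] J is the leading digit of a 6-digit sum of two 5-digit numbers; the final carry is exactly 1. So J=1.
Step 5. [col 2: C + Z ≡ L (mod 10)] no forcing yet in column 2 (carry-in 0); Z=6 is free and consistent — try it. So Z=6.
Step 6. [col 2: C + Z ≡ L (mod 10)] from column 2 (C=3, Z=6, carry-in 0, digits 1,3,5,6,8 already taken and all letters distinct): L must equal 9. So L=9.
Step 7. [col 3: O + P ≡ K (mod 10)] several values work for K in column 3 (O + P ≡ K (mod 10), carry-in 0); try K=0, so K=0.
Step 8. [col 3: O + P ≡ K (mod 10)] in column 3 we have O+P≡K with carry-in 0; given O=8, K=0 and digits 0,1,3,5,6,8,9 already taken and all letters distinct, that pins P to 2, so P=2.
Step 9. [col 4: X + Z ≡ G (mod 10)] from column 4 (Z=6, carry-in 1, digits 0,1,2,3,5,6,8,9 already taken and all letters distinct): G must equal 4, so G=4.
Step 10. [col 4: X + Z ≡ G (mod 10)] column 4: given Z=6, G=4, carry-in 1, and digits 0,1,2,3,4,5,6,8,9 already taken and all letters distinct, X+Z≡G (mod 10) forces X=7. So X=7.

Answer: C=3, G=4, J=1, K=0, L=9, O=8, P=2, X=7, Y=5, Z=6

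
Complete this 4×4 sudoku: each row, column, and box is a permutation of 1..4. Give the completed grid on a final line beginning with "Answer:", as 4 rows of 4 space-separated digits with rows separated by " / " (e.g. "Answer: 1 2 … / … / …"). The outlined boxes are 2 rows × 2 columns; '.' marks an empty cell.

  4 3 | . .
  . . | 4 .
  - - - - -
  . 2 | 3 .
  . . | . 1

Step 1. [r2c1∈{1,2}] col 1 places 2 nowhere but r2c1, so r2c1=2.
Step 2. [r1c4∈{2}] r1c4's peers cover all but 2, so r1c4=2.
Step 3. [r2c2∈{1}] r2c2's peers cover all but 1 ⇒ r2c2=1.
Step 4. [r3c1∈{1}] r3c1 is down to just 1 ⇒ r3c1=1.
Step 5. [r3c4∈{4}] nothing but 4 survives at r3c4 ⇒ r3c4=4.
Step 6. [r4c3∈{2}] only 2 remains possible at r4c3, so r4c3=2.
Step 7. [r4c2∈{4}] r4c2 has the single candidate 4. So r4c2=4.
Step 8. [r4c1∈{3}] r4c1 has the single candidate 3. So r4c1=3.
Step 9. [r2c4∈{3}] nothing but 3 survives at r2c4, so r2c4=3.
Step 10. [r1c3∈{1}] r1c3's peers cover all but 1. So r1c3=1.

Answer: 4 3 1 2 / 2 1 4 3 / 1 2 3 4 / 3 4 2 1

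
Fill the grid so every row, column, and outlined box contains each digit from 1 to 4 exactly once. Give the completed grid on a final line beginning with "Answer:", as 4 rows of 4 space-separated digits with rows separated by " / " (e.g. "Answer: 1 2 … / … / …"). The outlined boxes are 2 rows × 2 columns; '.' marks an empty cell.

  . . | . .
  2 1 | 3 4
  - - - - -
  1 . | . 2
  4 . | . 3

Step 1. [r4c3∈{1}] r4c3's peers cover all but 1 ⇒ r4c3=1.
Step 2. [r1c2∈{3,4}] row 1 places 4 nowhere but r1c2. So r1c2=4.
Step 3. [r1c4∈{1}] r1c4's peers cover all but 1. So r1c4=1.
Step 4. [r1c1∈{3}] r1c1's peers cover all but 3 ⇒ r1c1=3.
Step 5. [r3c3∈{4}] r3c3 has the single candidate 4. So r3c3=4.
Step 6. [r1c3∈{2}] only 2 remains possible at r1c3 ⇒ r1c3=2.
Step 7. [r4c2∈{2}] only 2 remains possible at r4c2. So r4c2=2.
Step 8. [r3c2∈{3}] r3c2 has the single candidate 3, so r3c2=3.

Answer: 3 4 2 1 / 2 1 3 4 / 1 3 4 2 / 4 2 1 3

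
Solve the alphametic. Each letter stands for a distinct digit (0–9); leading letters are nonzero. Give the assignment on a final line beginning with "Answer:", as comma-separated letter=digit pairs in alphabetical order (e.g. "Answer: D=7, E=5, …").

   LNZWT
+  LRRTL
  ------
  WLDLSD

Step 1. [col 1: T + L ≡ D (mod 10)] several values work for L in column 1 (T + L ≡ D (mod 10), carry-in 0); try L=9 ⇒ L=9.
Step 2. [W] W is the leading digit of a 6-digit sum of two 5-digit numbers; the final carry is exactly 1. So W=1.
Step 3. [col 1: T + L ≡ D (mod 10)] column 1 (T + L ≡ D (mod 10), carry-in 0) doesn't pin T yet; pick T=5 and continue, so T=5.
Step 4. [col 1: T + L ≡ D (mod 10)] in column 1 we have T+L≡D with carry-in 0; given T=5, L=9 and digits 1,5,9 already taken and all letters distinct, that pins D to 4 ⇒ D=4.
Step 5. [col 2: W + T ≡ S (mod 10)] in column 2 we have W+T≡S with carry-in 1; given W=1, T=5 and digits 1,4,5,9 already taken and all letters distinct, that pins S to 7. So S=7.
Step 6. [col 3: Z + R ≡ L (mod 10)] no forcing yet in column 3 (carry-in 0); R=6 is free and consistent — try it, so R=6.
Step 7. [col 3: Z + R ≡ L (mod 10)] from column 3 (R=6, L=9, carry-in 0, digits 1,4,5,6,7,9 already taken and all letters distinct): Z must equal 3 ⇒ Z=3.
Step 8. [col 4: N + R ≡ D (mod 10)] column 4: given R=6, D=4, carry-in 0, and digits 1,3,4,5,6,7,9 already taken and all letters distinct, N+R≡D (mod 10) forces N=8. So N=8.

Answer: D=4, L=9, N=8, R=6, S=7, T=5, W=1, Z=3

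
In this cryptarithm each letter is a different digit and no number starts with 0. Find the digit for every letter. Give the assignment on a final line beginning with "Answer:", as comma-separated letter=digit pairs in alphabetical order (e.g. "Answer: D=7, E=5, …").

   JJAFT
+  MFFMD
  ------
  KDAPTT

Step 1. [K] adding two 5-digit numbers gives at most 5+1 digits, and here it does — K is that final carry and must be 1 ⇒ K=1.
Step 2. [col 1: T + D ≡ T (mod 10)] from column 1 (nothing yet, carry-in 0, digits 1 already taken and all letters distinct): D must equal 0. So D=0.
Step 3. [col 1: T + D ≡ T (mod 10)] column 1 (T + D ≡ T (mod 10), carry-in 0) doesn't pin T yet; pick T=8 and continue. So T=8.
Step 4. [col 2: F + M ≡ T (mod 10)] F=6 is one option consistent with column 2 (F + M ≡ T (mod 10), carry-in 0) — take it. So F=6.
Step 5. [col 2: F + M ≡ T (mod 10)] from column 2 (F=6, T=8, carry-in 0, digits 0,1,6,8 already taken and all letters distinct): M must equal 2, so M=2.
Step 6. [col 3: A + F ≡ P (mod 10)] column 3 (A + F ≡ P (mod 10), carry-in 0) doesn't pin A yet; pick A=3 and continue. So A=3.
Step 7. [col 3: A + F ≡ P (mod 10)] in column 3 we have A+F≡P with carry-in 0; given A=3, F=6 and digits 0,1,2,3,6,8 already taken and all letters distinct, that pins P to 9 ⇒ P=9.
Step 8. [col 4: J + F ≡ A (mod 10)] column 4: given F=6, A=3, carry-in 0, and digits 0,1,2,3,6,8,9 already taken and all letters distinct, J+F≡A (mod 10) forces J=7. So J=7.

Answer: A=3, D=0, F=6, J=7, K=1, M=2, P=9, T=8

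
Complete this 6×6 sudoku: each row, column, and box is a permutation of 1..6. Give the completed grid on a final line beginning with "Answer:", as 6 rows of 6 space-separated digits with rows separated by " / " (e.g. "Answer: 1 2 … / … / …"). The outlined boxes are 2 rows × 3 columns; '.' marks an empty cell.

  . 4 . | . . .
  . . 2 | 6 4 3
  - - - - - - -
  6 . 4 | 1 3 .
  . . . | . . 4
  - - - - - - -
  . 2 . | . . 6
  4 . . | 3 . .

Step 1. [r3c2∈{5}] only 5 remains possible at r3c2 ⇒ r3c2=5.
Step 2. [r2c2∈{1}] r2c2 is down to just 1. So r2c2=1.
Step 3. [r3c6∈{2}] only 2 remains possible at r3c6, so r3c6=2.
Step 4. [r4c4∈{5}] r4c4's peers cover all but 5 ⇒ r4c4=5.
Step 5. [r6c5∈{1,2,5}] across row 6, 2 lands solely at r6c5, so r6c5=2.
Step 6. [r2c1∈{5}] r2c1 is down to just 5. So r2c1=5.
Step 7. [r1c1∈{3}] r1c1 is down to just 3 ⇒ r1c1=3.
Step 8. [r5c1∈{1}] only 1 remains possible at r5c1 ⇒ r5c1=1.
Step 9. [r5c5∈{5}] only 5 remains possible at r5c5. So r5c5=5.
Step 10. [r6c2∈{6}] nothing but 6 survives at r6c2. So r6c2=6.
Step 11. [r1c6∈{1,5}] row 1 places 5 nowhere but r1c6 ⇒ r1c6=5.
Step 12. [r5c3∈{3}] r5c3 has the single candidate 3 ⇒ r5c3=3.
Step 13. [r6c6∈{1}] r6c6 has the single candidate 1 ⇒ r6c6=1.
Step 14. [r4c2∈{3}] r4c2 has the single candidate 3 ⇒ r4c2=3.
Step 15. [r6c3∈{5}] only 5 remains possible at r6c3. So r6c3=5.
Step 16. [r1c3∈{6}] r1c3 has the single candidate 6 ⇒ r1c3=6.
Step 17. [r4c5∈{6}] nothing but 6 survives at r4c5, so r4c5=6.
Step 18. [r4c1∈{2}] r4c1 is down to just 2 ⇒ r4c1=2.
Step 19. [r1c5∈{1}] r1c5's peers cover all but 1, so r1c5=1.
Step 20. [r1c4∈{2}] r1c4 is down to just 2, so r1c4=2.
Step 21. [r4c3∈{1}] r4c3 has the single candidate 1 ⇒ r4c3=1.
Step 22. [r5c4∈{4}] r5c4 has the single candidate 4 ⇒ r5c4=4.

Answer: 3 4 6 2 1 5 / 5 1 2 6 4 3 / 6 5 4 1 3 2 / 2 3 1 5 6 4 / 1 2 3 4 5 6 / 4 6 5 3 2 1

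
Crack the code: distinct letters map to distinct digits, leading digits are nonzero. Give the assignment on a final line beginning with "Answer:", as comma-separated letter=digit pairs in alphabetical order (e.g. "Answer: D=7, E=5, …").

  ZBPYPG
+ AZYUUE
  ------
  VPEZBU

Step 1. [col 1: G + E ≡ U (mod 10)] G=4 is one option consistent with column 1 (G + E ≡ U (mod 10), carry-in 0) — take it, so G=4.
Step 2. [col 1: G + E ≡ U (mod 10)] no forcing yet in column 1 (carry-in 0); U=2 is free and consistent — try it ⇒ U=2.
Step 3. [col 1: G + E ≡ U (mod 10)] column 1: given G=4, U=2, carry-in 0, and digits 2,4 already taken and all letters distinct, G+E≡U (mod 10) forces E=8. So E=8.
Step 4. [col 2: P + U ≡ B (mod 10)] no forcing yet in column 2 (carry-in 1); B=6 is free and consistent — try it ⇒ B=6.
Step 5. [col 2: P + U ≡ B (mod 10)] column 2: given U=2, B=6, carry-in 1, and digits 2,4,6,8 already taken and all letters distinct, P+U≡B (mod 10) forces P=3. So P=3.
Step 6. [col 3: Y + U ≡ Z (mod 10)] several values work for Y in column 3 (Y + U ≡ Z (mod 10), carry-in 0); try Y=5, so Y=5.
Step 7. [col 3: Y + U ≡ Z (mod 10)] column 3: given Y=5, U=2, carry-in 0, and digits 2,3,4,5,6,8 already taken and all letters distinct, Y+U≡Z (mod 10) forces Z=7, so Z=7.
Step 8. [col 6: Z + A ≡ V (mod 10)] in column 6 we have Z+A≡V with carry-in 1; given Z=7 and digits 2,3,4,5,6,7,8 already taken and all letters distinct, that pins V to 9, so V=9.
Step 9. [col 6: Z + A ≡ V (mod 10)] from column 6 (Z=7, V=9, carry-in 1, digits 2,3,4,5,6,7,8,9 already taken and all letters distinct): A must equal 1 ⇒ A=1.

Answer: A=1, B=6, E=8, G=4, P=3, U=2, V=9, Y=5, Z=7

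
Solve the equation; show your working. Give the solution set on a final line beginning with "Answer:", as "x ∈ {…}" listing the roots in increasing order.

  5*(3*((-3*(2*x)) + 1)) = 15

Step 1. [5*(3*((-3*(2*x)) + 1)) = 15] 5·(inner) — divide through by 5 ⇒ div: 3*((-3*(2*x)) + 1) = 3.
Step 2. [3*((-3*(2*x)) + 1) = 3] leading coefficient 3: divide by 3, so div: (-3*(2*x)) + 1 = 1.
Step 3. [(-3*(2*x)) + 1 = 1] subtract 1: x sits inside (… + 1). So sub: -3*(2*x) = 0.
Step 4. [-3*(2*x) = 0] -3·(inner) — divide through by -3 ⇒ div: 2*x = 0.
Step 5. [2*x = 0] LHS = 2·(…); ÷2 both sides ⇒ div: x = 0.

Answer: x ∈ {0}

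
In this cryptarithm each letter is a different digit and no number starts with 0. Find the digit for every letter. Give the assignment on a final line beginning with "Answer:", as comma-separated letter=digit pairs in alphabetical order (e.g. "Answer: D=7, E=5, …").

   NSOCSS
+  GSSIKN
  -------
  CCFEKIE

Step 1. [C] C is the leading digit of a 7-digit sum of two 6-digit numbers; the final carry is exactly 1. So C=1.
Step 2. [col 1: S + N ≡ E (mod 10)] several values work for N in column 1 (S + N ≡ E (mod 10), carry-in 0); try N=4. So N=4.
Step 3. [col 1: S + N ≡ E (mod 10)] column 1 (S + N ≡ E (mod 10), carry-in 0) doesn't pin S yet; pick S=8 and continue. So S=8.
Step 4. [col 1: S + N ≡ E (mod 10)] from column 1 (S=8, N=4, carry-in 0, digits 1,4,8 already taken and all letters distinct): E must equal 2, so E=2.
Step 5. [col 2: S + K ≡ I (mod 10)] no forcing yet in column 2 (carry-in 1); K=0 is free and consistent — try it ⇒ K=0.
Step 6. [col 2: S + K ≡ I (mod 10)] column 2 reads S+K+carry(1)=I with S=8, K=0; with digits 0,1,2,4,8 already taken and all letters distinct, the only value for I is 9. So I=9.
Step 7. [col 4: O + S ≡ E (mod 10)] from column 4 (S=8, E=2, carry-in 1, digits 0,1,2,4,8,9 already taken and all letters distinct): O must equal 3 ⇒ O=3.
Step 8. [col 5: S + S ≡ F (mod 10)] in column 5 we have S+S≡F with carry-in 1; given S=8 and digits 0,1,2,3,4,8,9 already taken and all letters distinct, that pins F to 7. So F=7.
Step 9. [col 6: N + G ≡ C (mod 10)] column 6: given N=4, C=1, carry-in 1, and digits 0,1,2,3,4,7,8,9 already taken and all letters distinct, N+G≡C (mod 10) forces G=6, so G=6.

Answer: C=1, E=2, F=7, G=6, I=9, K=0, N=4, O=3, S=8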